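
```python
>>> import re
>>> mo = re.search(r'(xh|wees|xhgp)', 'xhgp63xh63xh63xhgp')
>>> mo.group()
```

Alternation isn't longest-match — the leftmost alternative that fits at this position is chosen.
The match spans [0:2] → 'xh'.

'xh'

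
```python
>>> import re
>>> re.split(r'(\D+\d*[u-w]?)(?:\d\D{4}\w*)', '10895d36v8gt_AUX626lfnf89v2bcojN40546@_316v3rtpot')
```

With a capturing group present, the delimiter's captured portion is kept in the result list.

['10895', 'd36v', '', '@_316v', '']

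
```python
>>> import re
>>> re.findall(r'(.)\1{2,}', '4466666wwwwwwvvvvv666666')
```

['6', 'w', 'v', '6']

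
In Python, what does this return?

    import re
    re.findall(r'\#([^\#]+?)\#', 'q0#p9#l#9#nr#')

['p9', '9']

Because there's exactly one group, `findall` drops the full match and keeps group 1 from each hit.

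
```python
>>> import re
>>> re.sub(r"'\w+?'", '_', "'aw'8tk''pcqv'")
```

Every occurrence is swapped for '_'.

"_8tk'_"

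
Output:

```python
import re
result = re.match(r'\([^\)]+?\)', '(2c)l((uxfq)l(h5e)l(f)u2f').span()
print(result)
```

(0, 4)

`re.match` won't scan ahead — the pattern has to work from the very first character.
The match spans [0:4] → '(2c)'.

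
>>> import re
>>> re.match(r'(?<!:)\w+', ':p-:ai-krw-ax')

With `match`, the pattern is implicitly anchored at the beginning.
Here position 0 doesn't satisfy it, so the call returns None.

None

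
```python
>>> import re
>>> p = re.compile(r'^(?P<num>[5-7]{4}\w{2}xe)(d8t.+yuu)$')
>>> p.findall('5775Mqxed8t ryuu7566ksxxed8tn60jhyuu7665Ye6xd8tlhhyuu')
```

The pattern matches anchored at the start of the string; then exactly 4 of a character in [5-7], then exactly 2 of a word character, then the literal 'xe' (captured as 'num'); then the literal 'd8t', then one or more of any character, then the literal 'yuu' (captured); then anchored at the end.
Walking the string: at [0:53] match '5775Mqxed8t ryuu7566ksxxed8tn60jhyuu7665Ye6xd8tlhhyuu', groups = ('5775Mqxe', 'd8t ryuu7566ksxxed8tn60jhyuu7665Ye6xd8tlhhyuu').
Multiple groups make `findall` return tuples — one 2-tuple for the one match.

[('5775Mqxe', 'd8t ryuu7566ksxxed8tn60jhyuu7665Ye6xd8tlhhyuu')]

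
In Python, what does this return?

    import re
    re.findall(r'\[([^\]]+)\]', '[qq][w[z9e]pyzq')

['qq', 'w[z9e']

Matches: at [0:4] match '[qq]', group 1 = 'qq'; at [4:11] match '[w[z9e]', group 1 = 'w[z9e'.
With a single group, `findall` returns only what that group captured — 2 items.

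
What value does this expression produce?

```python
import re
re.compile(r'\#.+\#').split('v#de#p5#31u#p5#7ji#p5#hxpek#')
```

['v', '']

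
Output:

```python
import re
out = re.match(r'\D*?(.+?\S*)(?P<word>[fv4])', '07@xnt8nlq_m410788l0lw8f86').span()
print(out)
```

The pattern matches zero or more of a non-digit (lazy); then one or more of any character (lazy), then zero or more of a non-whitespace character (captured); then one of [fv4] (captured as 'word').
`re.match` only tries the pattern at the start of the string.
The match spans [0:24] → '07@xnt8nlq_m410788l0lw8f'.
Captured: group 1 = '07@xnt8nlq_m410788l0lw8', group 2 = 'f'.

(0, 24)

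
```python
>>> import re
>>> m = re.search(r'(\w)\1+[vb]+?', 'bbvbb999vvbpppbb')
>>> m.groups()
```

The match spans [0:3] → 'bbv'.
Captured: group 1 = 'b'.

('b',)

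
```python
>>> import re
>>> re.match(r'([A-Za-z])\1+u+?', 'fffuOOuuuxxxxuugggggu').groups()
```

('f',)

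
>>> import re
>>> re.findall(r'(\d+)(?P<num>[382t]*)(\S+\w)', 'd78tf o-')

[('78', '', 'tf')]

This matches one or more of a digit (captured); then zero or more of one of [382t] (captured as 'num'); then one or more of a non-whitespace character, then a word character (captured).
3 groups means the one result is a tuple of 3 captured strings — 1 here.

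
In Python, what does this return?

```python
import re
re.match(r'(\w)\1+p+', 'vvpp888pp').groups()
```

('v',)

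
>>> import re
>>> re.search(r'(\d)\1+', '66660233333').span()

(0, 4)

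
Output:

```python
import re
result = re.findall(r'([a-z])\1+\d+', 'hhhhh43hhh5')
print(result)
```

['h', 'h']

After group 1 captures some text, `\1` only succeeds where that same text appears again.
With a single group, `findall` returns only what that group captured — 2 items.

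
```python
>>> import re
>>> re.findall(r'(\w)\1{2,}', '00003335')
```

`\1` is not a pattern — it's the concrete string captured by group 1, re-applied verbatim.
Matches: at [0:4] match '0000', group 1 = '0'; at [4:7] match '333', group 1 = '3'.
With a single group, `findall` returns only what that group captured — 2 items.

['0', '3']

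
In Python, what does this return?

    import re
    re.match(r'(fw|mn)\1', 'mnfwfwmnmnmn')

The backreference `\1` re-matches whatever the first group consumed, character for character.
`match` is anchored at position 0; if the pattern doesn't fit there, it returns None.
Here the string doesn't start with a match, so the call returns None.

None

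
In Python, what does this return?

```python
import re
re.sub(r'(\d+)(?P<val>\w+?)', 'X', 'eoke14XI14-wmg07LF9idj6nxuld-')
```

The `?` after the quantifier makes it lazy — it takes as little as possible before letting the rest of the pattern try.
Every occurrence is swapped for 'X'.

'eokeXIX-wmgXFXdjXxuld-'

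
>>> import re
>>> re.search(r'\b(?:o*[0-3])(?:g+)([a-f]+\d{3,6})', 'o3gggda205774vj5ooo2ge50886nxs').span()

The pattern matches a word boundary (`\b`, zero-width); then zero or more of the literal 'o', then a character in [0-3] (non-capturing group); then one or more of a literal 'g' (non-capturing group); then one or more of a character in [a-f], then 3 to 6 of a digit (captured).
`re.search` tries every starting position until one works.
The match spans [0:13] → 'o3gggda205774'.
Captured: group 1 = 'da205774'.

(0, 13)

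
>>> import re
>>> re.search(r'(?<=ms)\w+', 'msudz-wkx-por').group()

The lookaround is zero-width — it requires the adjacent text to match without consuming it, so the asserted text isn't part of the match.
The match spans [2:5] → 'udz'.

'udz'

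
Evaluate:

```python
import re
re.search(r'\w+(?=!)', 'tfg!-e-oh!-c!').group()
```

'tfg'

The positive lookaround only admits positions where the adjacent text matches; those characters stay outside the span.
The match spans [0:3] → 'tfg'.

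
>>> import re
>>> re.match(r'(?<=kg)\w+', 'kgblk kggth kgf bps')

None

`re.match` only tries the pattern at the start of the string.
Here the pattern fails at index 0, so the call returns None.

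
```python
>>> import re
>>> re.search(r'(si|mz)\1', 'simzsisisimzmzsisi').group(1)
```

'si'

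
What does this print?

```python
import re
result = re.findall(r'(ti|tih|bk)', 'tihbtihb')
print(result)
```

['ti', 'ti']

Alternation tries branches left to right and keeps the first one that lets the overall match succeed at that position.
With a single group, `findall` returns only what that group captured — 2 items.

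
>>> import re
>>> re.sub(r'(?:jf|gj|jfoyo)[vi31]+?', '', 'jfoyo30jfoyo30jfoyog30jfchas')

'00jfoyog30jfchas'

Matches: at [0:6] → 'jfoyo3'; at [7:13] → 'jfoyo3'.
Each match is replaced by ''.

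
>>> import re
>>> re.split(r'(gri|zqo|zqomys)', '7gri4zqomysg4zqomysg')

`|` is ordered: at each position the engine commits to the first alternative that works.
Matches to split on: at [1:4] → 'gri'; at [5:8] → 'zqo'; at [13:16] → 'zqo'.
The group in the pattern means `split` returns the separators' captures alongside the pieces.

['7', 'gri', '4', 'zqo', 'mysg4', 'zqo', 'mysg']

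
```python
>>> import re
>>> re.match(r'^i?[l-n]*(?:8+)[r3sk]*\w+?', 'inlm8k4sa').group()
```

'inlm8k4'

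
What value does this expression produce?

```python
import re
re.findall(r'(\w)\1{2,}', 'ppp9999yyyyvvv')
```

['p', '9', 'y', 'v']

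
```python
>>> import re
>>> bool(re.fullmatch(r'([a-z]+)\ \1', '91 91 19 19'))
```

False

A backreference is literal: `\1` must see the identical characters the first group matched.
`re.fullmatch` is like wrapping the pattern in `^…$` (in single-line mode).
Here the pattern can't cover the whole string, so the call returns None, and `bool(None)` is False.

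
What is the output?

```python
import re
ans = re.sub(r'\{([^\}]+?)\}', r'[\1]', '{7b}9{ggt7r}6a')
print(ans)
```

The replacement refers to a captured group, so each match is rewritten using its own captured text.

[7b]9[ggt7r]6a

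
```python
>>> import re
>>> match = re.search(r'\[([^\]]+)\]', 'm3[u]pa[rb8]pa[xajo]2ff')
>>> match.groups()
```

('u',)

The match spans [2:5] → '[u]'.
Captured: group 1 = 'u'.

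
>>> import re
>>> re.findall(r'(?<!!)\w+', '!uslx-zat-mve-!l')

A negative assertion filters positions out without eating any characters.
No capturing groups, so `findall` returns the 3 full match strings.

['slx', 'zat', 'mve']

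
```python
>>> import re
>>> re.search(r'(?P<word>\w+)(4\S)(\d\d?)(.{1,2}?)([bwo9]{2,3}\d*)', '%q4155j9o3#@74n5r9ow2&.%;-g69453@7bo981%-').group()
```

'q4155j9o3'

The pattern matches one or more of a word character (captured as 'word'); then the literal '4', then a non-whitespace character (captured); then a digit, then optionally a digit (captured); then 1 to 2 of any character (lazy) (captured); then 2 to 3 of one of [bwo9], then zero or more of a digit (captured).
The match spans [1:10] → 'q4155j9o3'.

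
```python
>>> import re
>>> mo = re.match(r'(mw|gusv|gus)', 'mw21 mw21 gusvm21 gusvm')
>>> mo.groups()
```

The match spans [0:2] → 'mw'.
Captured: group 1 = 'mw'.

('mw',)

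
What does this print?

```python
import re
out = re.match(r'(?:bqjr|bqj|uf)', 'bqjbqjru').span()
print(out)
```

(0, 3)

`re.match` won't scan ahead — the pattern has to work from the very first character.
The match spans [0:3] → 'bqj'.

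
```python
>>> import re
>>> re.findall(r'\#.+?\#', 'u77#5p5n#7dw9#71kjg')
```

['#5p5n#']

The `?` after the quantifier makes it lazy — it takes as little as possible before letting the rest of the pattern try.
Since nothing is captured, `findall` lists the 1 matched substring directly.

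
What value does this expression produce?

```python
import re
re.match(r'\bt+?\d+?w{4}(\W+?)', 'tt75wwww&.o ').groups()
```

Pattern: a word boundary (`\b`, zero-width); then one or more of a literal 't' (lazy), then one or more of a digit (lazy), then exactly 4 of a literal 'w'; then one or more of a non-word character (lazy) (captured).
`re.match` won't scan ahead — the pattern has to work from the very first character.
The match spans [0:9] → 'tt75wwww&'.
Captured: group 1 = '&'.

('&',)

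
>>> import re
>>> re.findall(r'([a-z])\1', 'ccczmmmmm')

`\1` has to match the exact text group 1 already captured.
One capturing group, so `findall` returns just the captured substring from each match — 3 in all.

['c', 'm', 'm']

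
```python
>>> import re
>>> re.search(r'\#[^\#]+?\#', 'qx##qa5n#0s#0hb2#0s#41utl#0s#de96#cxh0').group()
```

'#qa5n#'

The match spans [3:9] → '#qa5n#'.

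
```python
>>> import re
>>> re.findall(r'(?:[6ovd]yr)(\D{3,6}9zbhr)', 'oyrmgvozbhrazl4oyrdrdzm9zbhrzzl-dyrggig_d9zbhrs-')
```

['drdzm9zbhr', 'ggig_d9zbhr']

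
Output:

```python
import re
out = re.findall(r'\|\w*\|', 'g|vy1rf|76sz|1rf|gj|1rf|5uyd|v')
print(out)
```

['|vy1rf|', '|1rf|', '|1rf|']

Since nothing is captured, `findall` lists the 3 matched substrings directly.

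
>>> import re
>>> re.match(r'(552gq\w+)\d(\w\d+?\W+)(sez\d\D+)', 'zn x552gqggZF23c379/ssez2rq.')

The pattern matches the literal '552', then the literal 'gq', then one or more of a word character (captured); then a digit; then a word character, then one or more of a digit (lazy), then one or more of a non-word character (captured); then the literal 'sez', then a digit, then one or more of a non-digit (captured).
With `match`, the pattern is implicitly anchored at the beginning.
Here the pattern fails at index 0, so the call returns None.

None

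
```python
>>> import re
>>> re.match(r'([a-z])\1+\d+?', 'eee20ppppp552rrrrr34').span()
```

(0, 4)

After group 1 captures some text, `\1` only succeeds where that same text appears again.
`re.match` won't scan ahead — the pattern has to work from the very first character.
The match spans [0:4] → 'eee2'.
Captured: group 1 = 'e'.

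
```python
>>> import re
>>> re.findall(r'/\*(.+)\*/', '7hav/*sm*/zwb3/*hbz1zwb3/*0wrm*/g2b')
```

Walking the string: at [4:32] match '/*sm*/zwb3/*hbz1zwb3/*0wrm*/', group 1 = 'sm*/zwb3/*hbz1zwb3/*0wrm'.
Because there's exactly one group, `findall` drops the full match and keeps group 1 from the one hit.

['sm*/zwb3/*hbz1zwb3/*0wrm']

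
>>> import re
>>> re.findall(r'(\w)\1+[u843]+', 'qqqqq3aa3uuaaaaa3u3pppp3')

['q', 'a', 'a', 'p']

A backreference is literal: `\1` must see the identical characters the first group matched.
Walking the string: at [0:6] match 'qqqqq3', group 1 = 'q'; at [6:11] match 'aa3uu', group 1 = 'a'; at [11:19] match 'aaaaa3u3', group 1 = 'a'; at [19:24] match 'pppp3', group 1 = 'p'.
With a single group, `findall` returns only what that group captured — 4 items.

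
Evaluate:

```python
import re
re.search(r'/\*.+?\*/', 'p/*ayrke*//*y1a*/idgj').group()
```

'/*ayrke*/'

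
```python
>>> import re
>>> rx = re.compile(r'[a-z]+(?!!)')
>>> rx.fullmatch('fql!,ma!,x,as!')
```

None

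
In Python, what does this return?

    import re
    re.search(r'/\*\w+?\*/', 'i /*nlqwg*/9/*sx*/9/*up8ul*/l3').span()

The match spans [2:11] → '/*nlqwg*/'.

(2, 11)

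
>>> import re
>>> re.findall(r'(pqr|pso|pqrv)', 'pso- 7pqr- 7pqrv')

Branches in `(...|...)` are attempted left-to-right; the first branch that allows the whole pattern to succeed is taken.
Matches: at [0:3] match 'pso', group 1 = 'pso'; at [6:9] match 'pqr', group 1 = 'pqr'; at [12:15] match 'pqr', group 1 = 'pqr'.
One capturing group, so `findall` returns just the captured substring from each match — 3 in all.

['pso', 'pqr', 'pqr']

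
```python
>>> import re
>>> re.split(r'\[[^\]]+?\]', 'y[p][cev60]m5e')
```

Matches to split on: at [1:4] → '[p]'; at [4:11] → '[cev60]'.
Splitting on the pattern gives 3 pieces.

['y', '', 'm5e']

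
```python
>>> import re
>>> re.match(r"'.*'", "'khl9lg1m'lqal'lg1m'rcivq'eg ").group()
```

"'khl9lg1m'lqal'lg1m'rcivq'"

`re.match` only tries the pattern at the start of the string.
The match spans [0:26] → "'khl9lg1m'lqal'lg1m'rcivq'".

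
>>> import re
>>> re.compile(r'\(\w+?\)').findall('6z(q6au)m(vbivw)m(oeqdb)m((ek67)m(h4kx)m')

Matches: at [2:8] → '(q6au)'; at [9:16] → '(vbivw)'; at [17:24] → '(oeqdb)'; at [26:32] → '(ek67)'; at [33:39] → '(h4kx)'.
Since nothing is captured, `findall` lists the 5 matched substrings directly.

['(q6au)', '(vbivw)', '(oeqdb)', '(ek67)', '(h4kx)']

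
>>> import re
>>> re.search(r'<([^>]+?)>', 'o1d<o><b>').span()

`search` walks the string left to right and returns the first match it finds.
The match spans [3:6] → '<o>'.
Captured: group 1 = 'o'.

(3, 6)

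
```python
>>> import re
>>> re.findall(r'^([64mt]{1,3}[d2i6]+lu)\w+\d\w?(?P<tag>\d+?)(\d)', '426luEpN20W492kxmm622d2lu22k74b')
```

[('426lu', '7', '4')]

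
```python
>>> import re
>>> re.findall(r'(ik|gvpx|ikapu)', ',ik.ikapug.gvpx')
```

['ik', 'ik', 'gvpx']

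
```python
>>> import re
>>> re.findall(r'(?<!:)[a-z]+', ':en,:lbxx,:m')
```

['n', 'bxx']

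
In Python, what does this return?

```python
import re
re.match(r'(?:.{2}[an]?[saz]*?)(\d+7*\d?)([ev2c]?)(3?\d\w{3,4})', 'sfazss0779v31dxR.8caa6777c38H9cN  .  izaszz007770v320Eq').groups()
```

('0779', 'v', '31dxR')

The match spans [0:16] → 'sfazss0779v31dxR'.
Captured: group 1 = '0779', group 2 = 'v', group 3 = '31dxR'.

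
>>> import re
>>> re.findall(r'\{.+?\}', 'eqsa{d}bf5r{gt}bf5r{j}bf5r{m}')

A `+?`/`*?`/`{m,n}?` starts at its minimum and grows only as far as needed for what follows to match.
No capturing groups, so `findall` returns the 4 full match strings.

['{d}', '{gt}', '{j}', '{m}']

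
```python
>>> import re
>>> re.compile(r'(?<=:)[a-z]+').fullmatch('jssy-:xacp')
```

None

`re.fullmatch` is like wrapping the pattern in `^…$` (in single-line mode).
Here the pattern can't cover the whole string, so the call returns None.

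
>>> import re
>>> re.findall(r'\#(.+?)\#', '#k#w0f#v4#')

The `?` after the quantifier makes it lazy — it takes as little as possible before letting the rest of the pattern try.
Scanning left to right: at [0:3] match '#k#', group 1 = 'k'; at [6:10] match '#v4#', group 1 = 'v4'.
With a single group, `findall` returns only what that group captured — 2 items.

['k', 'v4']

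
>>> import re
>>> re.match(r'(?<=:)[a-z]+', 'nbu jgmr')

None

The lookaround is zero-width — it requires the adjacent text to match without consuming it, so the asserted text isn't part of the match.
`match` is anchored at position 0; if the pattern doesn't fit there, it returns None.
Here position 0 doesn't satisfy it, so the call returns None.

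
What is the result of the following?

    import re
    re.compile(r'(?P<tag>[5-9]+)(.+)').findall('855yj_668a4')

[('855', 'yj_668a4')]

`findall` packs the 2 group values into a tuple for every match.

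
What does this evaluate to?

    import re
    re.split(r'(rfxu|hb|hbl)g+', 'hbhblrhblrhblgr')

Matches to split on: at [10:14] → 'hblg'.
The group in the pattern means `split` returns the separators' captures alongside the pieces.

['hbhblrhblr', 'hbl', 'r']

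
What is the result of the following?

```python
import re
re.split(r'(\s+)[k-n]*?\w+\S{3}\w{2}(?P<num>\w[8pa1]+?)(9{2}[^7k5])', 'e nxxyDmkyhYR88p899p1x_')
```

['e', ' ', 'p8', '99p', '1x_']

This matches one or more of whitespace (captured); then zero or more of a character in [k-n] (lazy), then one or more of a word character; then exactly 3 of a non-whitespace character, then exactly 2 of a word character; then a word character, then one or more of one of [8pa1] (lazy) (captured as 'num'); then exactly 2 of the literal '9', then any character except [7k5] (captured).
Matches to split on: at [1:20] → ' nxxyDmkyhYR88p899p'.
Because the pattern has a capturing group, `split` also inserts each captured text between the pieces.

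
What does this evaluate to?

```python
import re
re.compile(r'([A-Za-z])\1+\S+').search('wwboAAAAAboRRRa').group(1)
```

'w'

The match spans [0:15] → 'wwboAAAAAboRRRa'.
Captured: group 1 = 'w'.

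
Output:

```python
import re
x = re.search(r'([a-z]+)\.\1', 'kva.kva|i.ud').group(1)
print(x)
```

The backreference `\1` re-matches whatever the first group consumed, character for character.
`re.search` tries every starting position until one works.
The match spans [0:7] → 'kva.kva'.
Captured: group 1 = 'kva'.

kva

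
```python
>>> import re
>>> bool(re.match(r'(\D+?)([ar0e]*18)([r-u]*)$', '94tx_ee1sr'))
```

False

This matches one or more of a non-digit (lazy) (captured); then zero or more of one of [ar0e], then the literal '18' (captured); then zero or more of a character in [r-u] (captured); then anchored at the end.
`re.match` only tries the pattern at the start of the string.
Here the pattern fails at index 0, so the call returns None, and `bool(None)` is False.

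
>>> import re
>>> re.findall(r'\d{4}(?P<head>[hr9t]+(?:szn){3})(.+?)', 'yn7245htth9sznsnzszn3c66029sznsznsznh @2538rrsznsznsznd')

[('9sznsznszn', 'h'), ('rrsznsznszn', 'd')]

2 groups means each result is a tuple of 2 captured strings — 2 here.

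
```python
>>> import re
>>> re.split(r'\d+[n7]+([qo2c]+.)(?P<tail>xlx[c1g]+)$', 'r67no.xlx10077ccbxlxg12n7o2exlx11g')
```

The pattern matches one or more of a digit, then one or more of one of [n7]; then one or more of one of [qo2c], then any character (captured); then the literal 'xlx', then one or more of one of [c1g] (captured as 'tail'); then anchored at the end.
Matches to split on: at [21:34] → '12n7o2exlx11g'.
Because the pattern has a capturing group, `split` also inserts each captured text between the pieces.

['r67no.xlx10077ccbxlxg', 'o2e', 'xlx11g', '']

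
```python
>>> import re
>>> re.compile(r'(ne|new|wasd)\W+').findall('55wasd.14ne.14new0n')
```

One capturing group, so `findall` returns just the captured substring from each match — 2 in all.

['wasd', 'ne']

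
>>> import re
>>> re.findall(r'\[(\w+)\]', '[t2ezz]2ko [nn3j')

One capturing group, so `findall` returns just the captured substring from the one match — 1 in all.

['t2ezz']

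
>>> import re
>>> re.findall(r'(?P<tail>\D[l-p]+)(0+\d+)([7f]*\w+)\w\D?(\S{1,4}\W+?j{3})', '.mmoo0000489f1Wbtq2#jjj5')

[('.mmoo', '0000489', 'f1Wbt', '2#jjj')]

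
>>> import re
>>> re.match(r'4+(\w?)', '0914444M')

None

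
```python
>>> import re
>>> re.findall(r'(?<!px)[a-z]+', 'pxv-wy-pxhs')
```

['pxv', 'wy', 'pxhs']

A negative assertion filters positions out without eating any characters.
Walking the string: at [0:3] → 'pxv'; at [4:6] → 'wy'; at [7:11] → 'pxhs'.
`findall` yields the raw match text (3 of them) because the pattern has no groups.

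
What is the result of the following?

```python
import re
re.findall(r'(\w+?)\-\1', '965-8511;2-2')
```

The backreference `\1` re-matches whatever the first group consumed, character for character.
Walking the string: at [9:12] match '2-2', group 1 = '2'.
`findall` collects group 1 from the one match (1 total).

['2']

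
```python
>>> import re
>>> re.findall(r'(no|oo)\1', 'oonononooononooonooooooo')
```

['no', 'no', 'oo']

A backreference is literal: `\1` must see the identical characters the first group matched.
Walking the string: at [2:6] match 'nono', group 1 = 'no'; at [10:14] match 'nono', group 1 = 'no'; at [17:21] match 'oooo', group 1 = 'oo'.
Because there's exactly one group, `findall` drops the full match and keeps group 1 from each hit.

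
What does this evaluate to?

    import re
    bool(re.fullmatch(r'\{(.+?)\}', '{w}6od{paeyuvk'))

False

`re.fullmatch` is like wrapping the pattern in `^…$` (in single-line mode).
Here there's no way to consume every character, so the call returns None, and `bool(None)` is False.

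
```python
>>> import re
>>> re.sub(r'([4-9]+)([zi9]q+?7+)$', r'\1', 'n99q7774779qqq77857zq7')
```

This matches one or more of a character in [4-9] (captured); then one of [zi9], then one or more of a literal 'q' (lazy), then one or more of the literal '7' (captured); then anchored at the end.
Matches: at [14:22] → '77857zq7'.
`\1` in the replacement pulls in group 1's text for each match.

'n99q7774779qqq77857'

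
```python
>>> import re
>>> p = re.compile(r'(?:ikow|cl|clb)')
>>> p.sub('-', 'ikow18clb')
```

'-18-b'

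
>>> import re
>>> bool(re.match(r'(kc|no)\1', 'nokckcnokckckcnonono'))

False

After group 1 captures some text, `\1` only succeeds where that same text appears again.
`re.match` won't scan ahead — the pattern has to work from the very first character.
Here position 0 doesn't satisfy it, so the call returns None, and `bool(None)` is False.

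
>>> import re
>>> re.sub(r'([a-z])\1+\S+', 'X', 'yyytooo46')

'X'

After group 1 captures some text, `\1` only succeeds where that same text appears again.
Matches: at [0:9] → 'yyytooo46'.
Each match is replaced by 'X'.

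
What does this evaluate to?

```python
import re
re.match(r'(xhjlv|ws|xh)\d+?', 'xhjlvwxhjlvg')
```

`re.match` only tries the pattern at the start of the string.
Here the string doesn't start with a match, so the call returns None.

None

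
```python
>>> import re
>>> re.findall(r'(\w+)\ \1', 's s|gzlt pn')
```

['s']

A backreference is literal: `\1` must see the identical characters the first group matched.
Scanning left to right: at [0:3] match 's s', group 1 = 's'.
One capturing group, so `findall` returns just the captured substring from the one match — 1 in all.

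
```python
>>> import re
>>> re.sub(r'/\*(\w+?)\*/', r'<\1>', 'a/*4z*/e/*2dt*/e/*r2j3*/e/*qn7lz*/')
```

Matches: at [1:7] → '/*4z*/'; at [8:15] → '/*2dt*/'; at [16:24] → '/*r2j3*/'; at [25:34] → '/*qn7lz*/'.
Each match is replaced using the text its own group 1 captured.

'a<4z>e<2dt>e<r2j3>e<qn7lz>'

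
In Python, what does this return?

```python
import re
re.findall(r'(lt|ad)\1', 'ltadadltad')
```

['ad']

`\1` has to match the exact text group 1 already captured.
With a single group, `findall` returns only what that group captured — 1 item.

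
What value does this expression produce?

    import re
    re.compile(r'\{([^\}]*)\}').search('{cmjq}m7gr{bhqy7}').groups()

('cmjq',)

`search` walks the string left to right and returns the first match it finds.
The match spans [0:6] → '{cmjq}'.
Captured: group 1 = 'cmjq'.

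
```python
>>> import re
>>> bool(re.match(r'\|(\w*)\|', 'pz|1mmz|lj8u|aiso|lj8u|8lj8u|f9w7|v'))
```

`match` is anchored at position 0; if the pattern doesn't fit there, it returns None.
Here position 0 doesn't satisfy it, so the call returns None, and `bool(None)` is False.

False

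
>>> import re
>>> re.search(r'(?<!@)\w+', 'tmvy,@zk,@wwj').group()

'tmvy'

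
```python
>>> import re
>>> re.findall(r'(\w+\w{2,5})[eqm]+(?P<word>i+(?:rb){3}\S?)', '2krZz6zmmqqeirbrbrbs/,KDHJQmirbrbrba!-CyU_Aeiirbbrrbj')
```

[('2krZz6zmmqq', 'irbrbrbs'), ('KDHJQ', 'irbrbrba')]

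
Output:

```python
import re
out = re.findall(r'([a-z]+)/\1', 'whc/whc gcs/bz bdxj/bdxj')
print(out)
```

['whc', 'bdxj']

`\1` has to match the exact text group 1 already captured.
Walking the string: at [0:7] match 'whc/whc', group 1 = 'whc'; at [15:24] match 'bdxj/bdxj', group 1 = 'bdxj'.
One capturing group, so `findall` returns just the captured substring from each match — 2 in all.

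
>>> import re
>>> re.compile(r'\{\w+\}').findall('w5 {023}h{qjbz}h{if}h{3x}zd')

['{023}', '{qjbz}', '{if}', '{3x}']

Walking the string: at [3:8] → '{023}'; at [9:15] → '{qjbz}'; at [16:20] → '{if}'; at [21:25] → '{3x}'.
Since nothing is captured, `findall` lists the 4 matched substrings directly.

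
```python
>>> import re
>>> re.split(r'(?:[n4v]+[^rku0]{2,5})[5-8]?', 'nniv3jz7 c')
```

The string is cut at each match, leaving 2 pieces.

['', ' c']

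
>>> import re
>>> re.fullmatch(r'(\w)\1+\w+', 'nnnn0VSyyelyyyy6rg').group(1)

'n'

`\1` has to match the exact text group 1 already captured.
For `fullmatch`, every character of the input must be accounted for by the pattern.
The match spans [0:18] → 'nnnn0VSyyelyyyy6rg'.
Captured: group 1 = 'n'.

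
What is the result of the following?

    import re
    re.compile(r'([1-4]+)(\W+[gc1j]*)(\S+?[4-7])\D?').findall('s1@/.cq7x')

The pattern matches one or more of a character in [1-4] (captured); then one or more of a non-word character, then zero or more of one of [gc1j] (captured); then one or more of a non-whitespace character (lazy), then a character in [4-7] (captured); then optionally a non-digit.
Scanning left to right: at [1:9] match '1@/.cq7x', groups = ('1', '@/.c', 'q7').
Multiple groups make `findall` return tuples — one 3-tuple for the one match.

[('1', '@/.c', 'q7')]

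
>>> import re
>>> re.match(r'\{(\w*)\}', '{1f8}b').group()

'{1f8}'

With `match`, the pattern is implicitly anchored at the beginning.
The match spans [0:5] → '{1f8}'.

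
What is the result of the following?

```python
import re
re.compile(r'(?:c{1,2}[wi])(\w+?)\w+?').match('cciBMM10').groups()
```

('B',)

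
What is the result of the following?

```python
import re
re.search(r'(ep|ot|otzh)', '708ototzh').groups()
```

('ot',)

`search` walks the string left to right and returns the first match it finds.
The match spans [3:5] → 'ot'.
Captured: group 1 = 'ot'.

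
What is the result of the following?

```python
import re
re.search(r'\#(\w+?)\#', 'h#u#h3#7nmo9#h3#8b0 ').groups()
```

('u',)

`search` walks the string left to right and returns the first match it finds.
The match spans [1:4] → '#u#'.
Captured: group 1 = 'u'.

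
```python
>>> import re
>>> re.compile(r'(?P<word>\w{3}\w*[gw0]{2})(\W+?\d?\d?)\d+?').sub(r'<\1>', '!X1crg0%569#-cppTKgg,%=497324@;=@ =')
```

'!<X1crg0>#-<cppTKgg>324@;=@ ='

The pattern matches exactly 3 of a word character, then zero or more of a word character, then exactly 2 of one of [gw0] (captured as 'word'); then one or more of a non-word character (lazy), then optionally a digit, then optionally a digit (captured); then one or more of a digit (lazy).
With the lazy modifier that quantifier settles for the fewest repetitions that let the rest of the pattern succeed (the atoms after it are unaffected and can still be greedy).
Matches: at [1:11] → 'X1crg0%569'; at [13:26] → 'cppTKgg,%=497'.
Each match is replaced using the text its own group 1 captured.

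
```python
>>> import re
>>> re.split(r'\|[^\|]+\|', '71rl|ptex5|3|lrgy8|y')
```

Matches to split on: at [4:11] → '|ptex5|'; at [12:19] → '|lrgy8|'.
Splitting on the pattern gives 3 pieces.

['71rl', '3', 'y']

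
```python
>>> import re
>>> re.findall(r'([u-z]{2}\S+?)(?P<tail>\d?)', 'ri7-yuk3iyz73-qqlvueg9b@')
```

[('yuk', '3'), ('yz7', '3'), ('vue', '')]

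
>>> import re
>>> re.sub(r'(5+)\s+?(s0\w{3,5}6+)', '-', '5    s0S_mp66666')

'-'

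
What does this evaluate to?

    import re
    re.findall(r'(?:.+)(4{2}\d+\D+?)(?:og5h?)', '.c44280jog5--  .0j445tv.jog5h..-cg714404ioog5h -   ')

This matches one or more of any character (non-capturing group); then exactly 2 of the literal '4', then one or more of a digit, then one or more of a non-digit (lazy) (captured); then the literal 'og5', then optionally the literal 'h' (non-capturing group).
Scanning left to right: at [0:46] match '.c44280jog5--  .0j445tv.jog5h..-cg714404ioog5h', group 1 = '4404io'.
One capturing group, so `findall` returns just the captured substring from the one match — 1 in all.

['4404io']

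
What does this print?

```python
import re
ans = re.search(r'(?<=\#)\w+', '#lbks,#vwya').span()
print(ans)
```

The positive lookaround only admits positions where the adjacent text matches; those characters stay outside the span.
`search` walks the string left to right and returns the first match it finds.
The match spans [1:5] → 'lbks'.

(1, 5)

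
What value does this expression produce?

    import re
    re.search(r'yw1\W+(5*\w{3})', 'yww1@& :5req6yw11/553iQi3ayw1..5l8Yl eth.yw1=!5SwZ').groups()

('5l8Y',)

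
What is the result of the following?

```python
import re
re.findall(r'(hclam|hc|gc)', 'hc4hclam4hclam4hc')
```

['hc', 'hclam', 'hclam', 'hc']

Alternation tries branches left to right and keeps the first one that lets the overall match succeed at that position.
Scanning left to right: at [0:2] match 'hc', group 1 = 'hc'; at [3:8] match 'hclam', group 1 = 'hclam'; at [9:14] match 'hclam', group 1 = 'hclam'; at [15:17] match 'hc', group 1 = 'hc'.
`findall` collects group 1 from each match (4 total).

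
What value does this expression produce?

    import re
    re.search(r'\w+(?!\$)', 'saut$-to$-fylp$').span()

The negative lookahead/lookbehind blocks any match where the forbidden context is present.
Unlike `match`, `search` isn't anchored — it looks for the pattern anywhere in the string.
The match spans [0:3] → 'sau'.

(0, 3)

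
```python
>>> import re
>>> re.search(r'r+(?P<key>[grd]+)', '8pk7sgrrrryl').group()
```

'rrrr'

Pattern: one or more of a literal 'r'; then one or more of one of [grd] (captured as 'key').
The match spans [6:10] → 'rrrr'.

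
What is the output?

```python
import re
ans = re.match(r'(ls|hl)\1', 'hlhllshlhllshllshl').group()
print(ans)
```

hlhl

After group 1 captures some text, `\1` only succeeds where that same text appears again.
`re.match` won't scan ahead — the pattern has to work from the very first character.
The match spans [0:4] → 'hlhl'.
Captured: group 1 = 'hl'.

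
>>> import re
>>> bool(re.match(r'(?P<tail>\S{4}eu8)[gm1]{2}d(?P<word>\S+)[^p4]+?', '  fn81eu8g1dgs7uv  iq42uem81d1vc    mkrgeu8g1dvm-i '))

False

With `match`, the pattern is implicitly anchored at the beginning.
Here the string doesn't start with a match, so the call returns None, and `bool(None)` is False.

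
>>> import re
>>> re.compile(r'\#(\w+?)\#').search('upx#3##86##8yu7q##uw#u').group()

'#3#'

`re.search` tries every starting position until one works.
The match spans [3:6] → '#3#'.
Captured: group 1 = '3'.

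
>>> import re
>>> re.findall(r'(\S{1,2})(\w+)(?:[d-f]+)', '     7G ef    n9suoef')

[('n9', 'suoe')]

The pattern matches 1 to 2 of a non-whitespace character (captured); then one or more of a word character (captured); then one or more of a character in [d-f] (non-capturing group).
Walking the string: at [14:21] match 'n9suoef', groups = ('n9', 'suoe').
Multiple groups make `findall` return tuples — one 2-tuple for the one match.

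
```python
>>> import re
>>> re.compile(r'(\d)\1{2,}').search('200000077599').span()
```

(1, 7)

A backreference is literal: `\1` must see the identical characters the first group matched.
The match spans [1:7] → '000000'.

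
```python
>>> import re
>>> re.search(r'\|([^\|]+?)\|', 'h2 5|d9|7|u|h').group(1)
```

'd9'

`re.search` scans for the first position where the pattern succeeds.
The match spans [4:8] → '|d9|'.
Captured: group 1 = 'd9'.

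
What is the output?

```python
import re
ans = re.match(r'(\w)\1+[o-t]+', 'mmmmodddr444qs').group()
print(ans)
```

mmmmo

`match` is anchored at position 0; if the pattern doesn't fit there, it returns None.
The match spans [0:5] → 'mmmmo'.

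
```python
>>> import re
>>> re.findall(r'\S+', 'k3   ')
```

['k3']

The pattern matches one or more of a non-whitespace character.
Walking the string: at [0:2] → 'k3'.
Since nothing is captured, `findall` lists the 1 matched substring directly.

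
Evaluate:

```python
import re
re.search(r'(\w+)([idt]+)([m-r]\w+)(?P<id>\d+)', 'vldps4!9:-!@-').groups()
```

The match spans [0:6] → 'vldps4'.
Captured: group 1 = 'vl', group 2 = 'd', group 3 = 'ps', group 4 = '4'.

('vl', 'd', 'ps', '4')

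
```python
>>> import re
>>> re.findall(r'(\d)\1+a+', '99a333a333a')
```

A backreference is literal: `\1` must see the identical characters the first group matched.
Walking the string: at [0:3] match '99a', group 1 = '9'; at [3:7] match '333a', group 1 = '3'; at [7:11] match '333a', group 1 = '3'.
With a single group, `findall` returns only what that group captured — 3 items.

['9', '3', '3']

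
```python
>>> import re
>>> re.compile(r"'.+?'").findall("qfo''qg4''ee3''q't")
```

A `+?`/`*?`/`{m,n}?` starts at its minimum and grows only as far as needed for what follows to match.
`findall` yields the raw match text (3 of them) because the pattern has no groups.

["''qg4'", "'ee3'", "'q'"]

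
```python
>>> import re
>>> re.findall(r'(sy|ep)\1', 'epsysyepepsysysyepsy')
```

A backreference is literal: `\1` must see the identical characters the first group matched.
Matches: at [2:6] match 'sysy', group 1 = 'sy'; at [6:10] match 'epep', group 1 = 'ep'; at [10:14] match 'sysy', group 1 = 'sy'.
One capturing group, so `findall` returns just the captured substring from each match — 3 in all.

['sy', 'ep', 'sy']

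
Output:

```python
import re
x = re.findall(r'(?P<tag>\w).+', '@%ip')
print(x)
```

The pattern matches a word character (captured as 'tag'); then one or more of any character.
One capturing group, so `findall` returns just the captured substring from the one match — 1 in all.

['i']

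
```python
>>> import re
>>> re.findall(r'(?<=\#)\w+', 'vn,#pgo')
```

['pgo']

Lookahead/lookbehind check context without consuming it, so the matched span excludes the asserted characters.
Scanning left to right: at [4:7] → 'pgo'.
With no groups in the pattern, `findall` gives back each whole match — 1 here.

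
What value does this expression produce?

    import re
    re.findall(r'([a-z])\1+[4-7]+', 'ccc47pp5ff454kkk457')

The backreference `\1` re-matches whatever the first group consumed, character for character.
With a single group, `findall` returns only what that group captured — 4 items.

['c', 'p', 'f', 'k']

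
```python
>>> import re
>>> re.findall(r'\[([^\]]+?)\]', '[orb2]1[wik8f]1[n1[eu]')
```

['orb2', 'wik8f', 'n1[eu']

Scanning left to right: at [0:6] match '[orb2]', group 1 = 'orb2'; at [7:14] match '[wik8f]', group 1 = 'wik8f'; at [15:22] match '[n1[eu]', group 1 = 'n1[eu'.
Because there's exactly one group, `findall` drops the full match and keeps group 1 from each hit.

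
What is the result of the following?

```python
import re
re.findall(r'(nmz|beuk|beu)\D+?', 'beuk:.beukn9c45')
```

Branches in `(...|...)` are attempted left-to-right; the first branch that allows the whole pattern to succeed is taken.
`findall` collects group 1 from each match (2 total).

['beuk', 'beuk']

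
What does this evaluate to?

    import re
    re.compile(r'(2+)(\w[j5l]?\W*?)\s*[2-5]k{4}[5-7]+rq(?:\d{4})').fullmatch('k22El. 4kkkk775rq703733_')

`re.fullmatch` is like wrapping the pattern in `^…$` (in single-line mode).
Here the string isn't matched end-to-end, so the call returns None.

None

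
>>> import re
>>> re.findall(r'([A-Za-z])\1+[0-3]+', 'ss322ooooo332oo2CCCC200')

The backreference `\1` re-matches whatever the first group consumed, character for character.
Matches: at [0:5] match 'ss322', group 1 = 's'; at [5:13] match 'ooooo332', group 1 = 'o'; at [13:16] match 'oo2', group 1 = 'o'; at [16:23] match 'CCCC200', group 1 = 'C'.
Because there's exactly one group, `findall` drops the full match and keeps group 1 from each hit.

['s', 'o', 'o', 'C']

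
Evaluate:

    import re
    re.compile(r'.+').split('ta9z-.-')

['', '']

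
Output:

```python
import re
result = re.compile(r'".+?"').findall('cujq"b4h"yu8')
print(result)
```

['"b4h"']

With no groups in the pattern, `findall` gives back each whole match — 1 here.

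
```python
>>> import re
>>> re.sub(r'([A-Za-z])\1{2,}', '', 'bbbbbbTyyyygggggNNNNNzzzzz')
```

'T'

After group 1 captures some text, `\1` only succeeds where that same text appears again.
Matches: at [0:6] → 'bbbbbb'; at [7:11] → 'yyyy'; at [11:16] → 'ggggg'; at [16:21] → 'NNNNN'; at [21:26] → 'zzzzz'.
`sub` substitutes '' at each match site.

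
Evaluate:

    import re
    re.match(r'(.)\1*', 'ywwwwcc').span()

The backreference `\1` re-matches whatever the first group consumed, character for character.
With `match`, the pattern is implicitly anchored at the beginning.
The match spans [0:1] → 'y'.
Captured: group 1 = 'y'.

(0, 1)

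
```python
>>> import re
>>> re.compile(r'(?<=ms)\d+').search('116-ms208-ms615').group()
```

'208'

The lookaround is zero-width — it requires the adjacent text to match without consuming it, so the asserted text isn't part of the match.
The match spans [6:9] → '208'.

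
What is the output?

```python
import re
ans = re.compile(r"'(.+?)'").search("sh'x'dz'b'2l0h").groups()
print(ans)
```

The match spans [2:5] → "'x'".
Captured: group 1 = 'x'.

('x',)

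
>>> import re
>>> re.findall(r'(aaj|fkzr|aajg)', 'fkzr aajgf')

Branches in `(...|...)` are attempted left-to-right; the first branch that allows the whole pattern to succeed is taken.
Scanning left to right: at [0:4] match 'fkzr', group 1 = 'fkzr'; at [5:8] match 'aaj', group 1 = 'aaj'.
One capturing group, so `findall` returns just the captured substring from each match — 2 in all.

['fkzr', 'aaj']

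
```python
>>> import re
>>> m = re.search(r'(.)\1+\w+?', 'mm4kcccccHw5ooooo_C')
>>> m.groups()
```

After group 1 captures some text, `\1` only succeeds where that same text appears again.
`re.search` scans for the first position where the pattern succeeds.
The match spans [0:3] → 'mm4'.
Captured: group 1 = 'm'.

('m',)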